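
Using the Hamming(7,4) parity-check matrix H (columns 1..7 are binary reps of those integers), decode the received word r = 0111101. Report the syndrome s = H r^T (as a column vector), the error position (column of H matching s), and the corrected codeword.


s = (1, 1, 1)^T, error position = 7, corrected codeword c = 0111100

Compute s = H r^T mod 2 one row at a time:
  s_1 = 1 + 1 + 0 + 1 = 3 ≡ 1 (mod 2).
  s_2 = 1 + 1 + 0 + 1 = 3 ≡ 1 (mod 2).
  s_3 = 0 + 1 + 1 + 1 = 3 ≡ 1 (mod 2).
s = (1, 1, 1)^T — this equals column 7 of H (binary 111), so error is at position 7.
Correct: flip bit 7 of r = 0111101 to get c = 0111100.


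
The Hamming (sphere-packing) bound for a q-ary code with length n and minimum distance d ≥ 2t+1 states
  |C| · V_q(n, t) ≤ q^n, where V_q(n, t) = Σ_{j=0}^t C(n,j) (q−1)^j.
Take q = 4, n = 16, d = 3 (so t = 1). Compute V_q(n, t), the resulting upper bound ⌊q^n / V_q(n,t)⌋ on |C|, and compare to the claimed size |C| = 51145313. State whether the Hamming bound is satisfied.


V_q(n, t) = 49, q^n = 4294967296, Hamming bound = 87652393, |C| = 51145313 ≤ bound (satisfied).

Step 1: Compute V_q(n, t) = Σ_{j=0}^1 C(n, j) (q−1)^j.
  j = 0: C(16,0)·(3)^0 = 1·1 = 1.
  j = 1: C(16,1)·(3)^1 = 16·3 = 48.
  V_q(n, t) = 1 + 48 = 49.
Step 2: q^n = 4^16 = 4294967296.
Step 3: Hamming bound ⌊q^n / V_q(n,t)⌋ = ⌊4294967296/49⌋ = 87652393.
Step 4: Compare |C| = 51145313 to 87652393: satisfied.
The claimed |C| lies below the Hamming bound.


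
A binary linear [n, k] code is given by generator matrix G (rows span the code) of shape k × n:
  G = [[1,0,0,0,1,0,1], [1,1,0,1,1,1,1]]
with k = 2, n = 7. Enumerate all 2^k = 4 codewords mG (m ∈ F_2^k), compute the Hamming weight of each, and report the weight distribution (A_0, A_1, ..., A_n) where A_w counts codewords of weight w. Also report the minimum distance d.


Weight distribution: A_0 = 1, A_3 = 2, A_6 = 1. Minimum distance d = 3.

Enumerate all 2^2 = 4 messages m ∈ F_2^2.
For each, compute codeword c = mG in F_2^7, then tally its weight.
  m = 00 → c = 0000000, weight = 0.
  m = 10 → c = 1000101, weight = 3.
  m = 01 → c = 1101111, weight = 6.
  m = 11 → c = 0101010, weight = 3.
Tally weights:
  weight 0: 1 codewords.
  weight 3: 2 codewords.
  weight 6: 1 codewords.
Minimum distance d = smallest w > 0 with A_w > 0 = 3.
Sanity: Σ A_w = 4 = 2^2 = 4 ✓.


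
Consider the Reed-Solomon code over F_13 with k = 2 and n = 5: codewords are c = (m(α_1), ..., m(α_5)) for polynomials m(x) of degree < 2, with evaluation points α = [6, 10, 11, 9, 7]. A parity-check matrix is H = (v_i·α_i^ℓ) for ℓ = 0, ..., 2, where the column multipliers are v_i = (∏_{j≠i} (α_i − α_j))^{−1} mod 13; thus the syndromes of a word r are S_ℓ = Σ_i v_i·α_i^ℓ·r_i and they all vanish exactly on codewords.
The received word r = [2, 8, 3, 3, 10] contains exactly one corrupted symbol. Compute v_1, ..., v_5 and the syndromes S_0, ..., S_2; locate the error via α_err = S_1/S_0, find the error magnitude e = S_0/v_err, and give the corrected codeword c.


S = (10, 12, 4), error at position 4, error magnitude e = 3, c = [2, 8, 3, 0, 10].

Step 1: column multipliers v_i = (∏_{j≠i}(α_i − α_j))^{−1} mod 13.
  i = 1 (α = 6): (6−10)(6−11)(6−9)(6−7) = (−4)·(−5)·(−3)·(−1) = 60 ≡ 8, so v_1 = 8^{−1} = 5 (mod 13).
  i = 2 (α = 10): (10−6)(10−11)(10−9)(10−7) = 4·(−1)·1·3 = −12 ≡ 1, so v_2 = 1^{−1} = 1 (mod 13).
  i = 3 (α = 11): (11−6)(11−10)(11−9)(11−7) = 5·1·2·4 = 40 ≡ 1, so v_3 = 1^{−1} = 1 (mod 13).
  i = 4 (α = 9): (9−6)(9−10)(9−11)(9−7) = 3·(−1)·(−2)·2 = 12 ≡ 12, so v_4 = 12^{−1} = 12 (mod 13).
  i = 5 (α = 7): (7−6)(7−10)(7−11)(7−9) = 1·(−3)·(−4)·(−2) = −24 ≡ 2, so v_5 = 2^{−1} = 7 (mod 13).
  v = [5, 1, 1, 12, 7].
Step 2: syndromes of r = [2, 8, 3, 3, 10] (all sums mod 13).
  S_0 = Σ v_i r_i = 5·2 + 1·8 + 1·3 + 12·3 + 7·10 = 127 ≡ 10.
  S_1 = Σ v_i α_i r_i = 5·6·2 + 1·10·8 + 1·11·3 + 12·9·3 + 7·7·10 = 987 ≡ 12.
  α_i^2 mod 13 = [10, 9, 4, 3, 10].
  S_2 = Σ v_i α_i^2 r_i = 5·10·2 + 1·9·8 + 1·4·3 + 12·3·3 + 7·10·10 = 992 ≡ 4.
  S = (10, 12, 4) ≠ 0, so r is not a codeword (an error is present).
Step 3: locate the error. For a single error e at position i, S_ℓ = v_i·e·α_i^ℓ, so α_err = S_1/S_0.
  S_0^{−1} = 10^{−1} = 4 (mod 13), so α_err = 12·4 = 48 ≡ 9 = α_4. Error position i = 4.
  Consistency check: S_2/S_1 = 4·12 = 48 ≡ 9 = α_err ✓ (single-error assumption holds).
Step 4: error magnitude e = S_0/v_4 = S_0·∏_{j≠4}(α_4 − α_j) = 10·12 = 120 ≡ 3 (mod 13).
Step 5: correct position 4: c_4 = r_4 − e = 3 − 3 ≡ 0 (mod 13). Hence c = [2, 8, 3, 0, 10].
  Check: interpolating c through the α_i gives m(x) = 6 + 8·x (degree < 2) with m(α_i) = c_i for every i, so c is indeed a codeword.


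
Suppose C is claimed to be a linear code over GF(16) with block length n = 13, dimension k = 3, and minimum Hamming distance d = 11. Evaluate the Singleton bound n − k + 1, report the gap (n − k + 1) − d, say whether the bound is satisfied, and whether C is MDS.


Singleton RHS = n − k + 1 = 11, slack = 0, bound satisfied, MDS.

Singleton bound: d ≤ n − k + 1.
Here n = 13, k = 3, so n − k + 1 = 11.
Given d = 11, check d ≤ 11: YES.
Slack = (n − k + 1) − d = 0.
The code is MDS (slack = 0).
Description: the claimed parameters are [13, 3, 11]_16; such a code would be MDS (meets Singleton bound).


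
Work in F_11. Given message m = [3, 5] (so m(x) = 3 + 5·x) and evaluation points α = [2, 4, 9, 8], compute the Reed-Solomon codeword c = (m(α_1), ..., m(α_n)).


c = [2, 1, 4, 10]

Message polynomial: m(x) = 3 + 5·x (mod 11).
For each evaluation point α_i, compute m(α_i) mod 11:
  α_1 = 2: Horner steps 5 → 2, so m(2) = 2.
  α_2 = 4: Horner steps 5 → 1, so m(4) = 1.
  α_3 = 9: Horner steps 5 → 4, so m(9) = 4.
  α_4 = 8: Horner steps 5 → 10, so m(8) = 10.
Codeword c = [2, 1, 4, 10] ∈ F_11^4.


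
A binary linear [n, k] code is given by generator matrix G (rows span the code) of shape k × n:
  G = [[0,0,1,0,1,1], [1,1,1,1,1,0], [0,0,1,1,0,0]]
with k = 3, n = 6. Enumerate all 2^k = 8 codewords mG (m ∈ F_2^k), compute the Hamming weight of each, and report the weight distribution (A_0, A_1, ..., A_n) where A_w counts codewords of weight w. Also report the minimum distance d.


Weight distribution: A_0 = 1, A_2 = 1, A_3 = 3, A_4 = 2, A_5 = 1. Minimum distance d = 2.

Enumerate all 2^3 = 8 messages m ∈ F_2^3.
For each, compute codeword c = mG in F_2^6, then tally its weight.
  m = 000 → c = 000000, weight = 0.
  m = 100 → c = 001011, weight = 3.
  m = 010 → c = 111110, weight = 5.
  m = 110 → c = 110101, weight = 4.
  m = 001 → c = 001100, weight = 2.
  m = 101 → c = 000111, weight = 3.
  m = 011 → c = 110010, weight = 3.
  m = 111 → c = 111001, weight = 4.
Tally weights:
  weight 0: 1 codewords.
  weight 2: 1 codewords.
  weight 3: 3 codewords.
  weight 4: 2 codewords.
  weight 5: 1 codewords.
Minimum distance d = smallest w > 0 with A_w > 0 = 2.
Sanity: Σ A_w = 8 = 2^3 = 8 ✓.


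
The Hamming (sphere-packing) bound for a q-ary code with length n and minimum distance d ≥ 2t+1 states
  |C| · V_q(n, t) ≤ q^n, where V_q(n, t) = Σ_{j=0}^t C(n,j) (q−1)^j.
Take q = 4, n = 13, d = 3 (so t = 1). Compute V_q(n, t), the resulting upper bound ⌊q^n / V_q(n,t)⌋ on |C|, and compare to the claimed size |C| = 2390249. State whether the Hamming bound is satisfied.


V_q(n, t) = 40, q^n = 67108864, Hamming bound = 1677721, |C| = 2390249 > bound (violated).

Step 1: Compute V_q(n, t) = Σ_{j=0}^1 C(n, j) (q−1)^j.
  j = 0: C(13,0)·(3)^0 = 1·1 = 1.
  j = 1: C(13,1)·(3)^1 = 13·3 = 39.
  V_q(n, t) = 1 + 39 = 40.
Step 2: q^n = 4^13 = 67108864.
Step 3: Hamming bound ⌊q^n / V_q(n,t)⌋ = ⌊67108864/40⌋ = 1677721.
Step 4: Compare |C| = 2390249 to 1677721: violated.
The claimed |C| lies above the Hamming bound, so no 4-ary code of length 13 with d ≥ 3 can have 2390249 codewords.


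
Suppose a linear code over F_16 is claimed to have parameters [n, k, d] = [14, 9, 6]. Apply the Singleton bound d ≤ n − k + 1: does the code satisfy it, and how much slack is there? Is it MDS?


Singleton RHS = n − k + 1 = 6, slack = 0, bound satisfied, MDS.

Singleton bound: d ≤ n − k + 1.
Here n = 14, k = 9, so n − k + 1 = 6.
Given d = 6, check d ≤ 6: YES.
Slack = (n − k + 1) − d = 0.
The code is MDS (slack = 0).
Description: the claimed parameters are [14, 9, 6]_16; such a code would be MDS (meets Singleton bound).


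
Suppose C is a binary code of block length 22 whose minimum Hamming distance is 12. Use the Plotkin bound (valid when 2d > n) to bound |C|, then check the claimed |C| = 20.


Plotkin bound M ≤ 12; given |C| = 20 > bound (violated).

Check applicability: 2d = 24, n = 22.
2d − n = 2 > 0, so Plotkin applies.
Compute d/(2d−n) = 12/2 ≈ 6.0000.
⌊d/(2d−n)⌋ = 6.
Plotkin bound: M ≤ 2·6 = 12.
Given |C| = 20, check: VIOLATED.
This |C| is above the Plotkin bound, so no binary code with n = 22, d = 12 and 20 codewords exists.


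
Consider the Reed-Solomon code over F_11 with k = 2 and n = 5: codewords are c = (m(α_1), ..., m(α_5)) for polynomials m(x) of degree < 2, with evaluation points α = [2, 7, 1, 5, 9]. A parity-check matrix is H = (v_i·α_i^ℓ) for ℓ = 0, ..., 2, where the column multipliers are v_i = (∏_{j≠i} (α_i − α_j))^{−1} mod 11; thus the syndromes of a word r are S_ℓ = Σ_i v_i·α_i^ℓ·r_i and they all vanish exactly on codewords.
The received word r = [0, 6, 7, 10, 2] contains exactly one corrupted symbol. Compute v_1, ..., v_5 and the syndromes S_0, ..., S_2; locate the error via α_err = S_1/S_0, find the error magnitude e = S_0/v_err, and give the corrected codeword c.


S = (10, 9, 7), error at position 1, error magnitude e = 6, c = [5, 6, 7, 10, 2].

Step 1: column multipliers v_i = (∏_{j≠i}(α_i − α_j))^{−1} mod 11.
  i = 1 (α = 2): (2−7)(2−1)(2−5)(2−9) = (−5)·1·(−3)·(−7) = −105 ≡ 5, so v_1 = 5^{−1} = 9 (mod 11).
  i = 2 (α = 7): (7−2)(7−1)(7−5)(7−9) = 5·6·2·(−2) = −120 ≡ 1, so v_2 = 1^{−1} = 1 (mod 11).
  i = 3 (α = 1): (1−2)(1−7)(1−5)(1−9) = (−1)·(−6)·(−4)·(−8) = 192 ≡ 5, so v_3 = 5^{−1} = 9 (mod 11).
  i = 4 (α = 5): (5−2)(5−7)(5−1)(5−9) = 3·(−2)·4·(−4) = 96 ≡ 8, so v_4 = 8^{−1} = 7 (mod 11).
  i = 5 (α = 9): (9−2)(9−7)(9−1)(9−5) = 7·2·8·4 = 448 ≡ 8, so v_5 = 8^{−1} = 7 (mod 11).
  v = [9, 1, 9, 7, 7].
Step 2: syndromes of r = [0, 6, 7, 10, 2] (all sums mod 11).
  S_0 = Σ v_i r_i = 9·0 + 1·6 + 9·7 + 7·10 + 7·2 = 153 ≡ 10.
  S_1 = Σ v_i α_i r_i = 9·2·0 + 1·7·6 + 9·1·7 + 7·5·10 + 7·9·2 = 581 ≡ 9.
  α_i^2 mod 11 = [4, 5, 1, 3, 4].
  S_2 = Σ v_i α_i^2 r_i = 9·4·0 + 1·5·6 + 9·1·7 + 7·3·10 + 7·4·2 = 359 ≡ 7.
  S = (10, 9, 7) ≠ 0, so r is not a codeword (an error is present).
Step 3: locate the error. For a single error e at position i, S_ℓ = v_i·e·α_i^ℓ, so α_err = S_1/S_0.
  S_0^{−1} = 10^{−1} = 10 (mod 11), so α_err = 9·10 = 90 ≡ 2 = α_1. Error position i = 1.
  Consistency check: S_2/S_1 = 7·5 = 35 ≡ 2 = α_err ✓ (single-error assumption holds).
Step 4: error magnitude e = S_0/v_1 = S_0·∏_{j≠1}(α_1 − α_j) = 10·5 = 50 ≡ 6 (mod 11).
Step 5: correct position 1: c_1 = r_1 − e = 0 − 6 ≡ 5 (mod 11). Hence c = [5, 6, 7, 10, 2].
  Check: interpolating c through the α_i gives m(x) = 9 + 9·x (degree < 2) with m(α_i) = c_i for every i, so c is indeed a codeword.


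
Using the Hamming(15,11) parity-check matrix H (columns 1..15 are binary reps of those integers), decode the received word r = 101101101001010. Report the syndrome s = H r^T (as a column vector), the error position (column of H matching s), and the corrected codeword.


s = (1, 1, 0, 0)^T, error position = 12, corrected codeword c = 101101101000010

Compute s = H r^T mod 2 one row at a time:
  s_1 = 0 + 1 + 0 + 0 + 1 + 0 + 1 + 0 = 3 ≡ 1 (mod 2).
  s_2 = 1 + 0 + 1 + 1 + 1 + 0 + 1 + 0 = 5 ≡ 1 (mod 2).
  s_3 = 0 + 1 + 1 + 1 + 0 + 0 + 1 + 0 = 4 ≡ 0 (mod 2).
  s_4 = 1 + 1 + 0 + 1 + 1 + 0 + 0 + 0 = 4 ≡ 0 (mod 2).
s = (1, 1, 0, 0)^T — this equals column 12 of H (binary 1100), so error is at position 12.
Correct: flip bit 12 of r = 101101101001010 to get c = 101101101000010.


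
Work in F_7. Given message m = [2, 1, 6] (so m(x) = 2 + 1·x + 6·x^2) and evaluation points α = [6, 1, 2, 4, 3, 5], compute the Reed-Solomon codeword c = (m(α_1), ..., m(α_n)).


c = [0, 2, 0, 4, 3, 3]

Message polynomial: m(x) = 2 + 1·x + 6·x^2 (mod 7).
For each evaluation point α_i, compute m(α_i) mod 7:
  α_1 = 6: Horner steps 6 → 2 → 0, so m(6) = 0.
  α_2 = 1: Horner steps 6 → 0 → 2, so m(1) = 2.
  α_3 = 2: Horner steps 6 → 6 → 0, so m(2) = 0.
  α_4 = 4: Horner steps 6 → 4 → 4, so m(4) = 4.
  α_5 = 3: Horner steps 6 → 5 → 3, so m(3) = 3.
  α_6 = 5: Horner steps 6 → 3 → 3, so m(5) = 3.
Codeword c = [0, 2, 0, 4, 3, 3] ∈ F_7^6.


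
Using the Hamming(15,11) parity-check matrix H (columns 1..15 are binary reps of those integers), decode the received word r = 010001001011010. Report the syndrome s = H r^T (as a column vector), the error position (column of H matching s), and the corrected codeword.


s = (0, 1, 0, 0)^T, error position = 4, corrected codeword c = 010101001011010

Compute s = H r^T mod 2 one row at a time:
  s_1 = 0 + 1 + 0 + 1 + 1 + 0 + 1 + 0 = 4 ≡ 0 (mod 2).
  s_2 = 0 + 0 + 1 + 0 + 1 + 0 + 1 + 0 = 3 ≡ 1 (mod 2).
  s_3 = 1 + 0 + 1 + 0 + 0 + 1 + 1 + 0 = 4 ≡ 0 (mod 2).
  s_4 = 0 + 0 + 0 + 0 + 1 + 1 + 0 + 0 = 2 ≡ 0 (mod 2).
s = (0, 1, 0, 0)^T — this equals column 4 of H (binary 0100), so error is at position 4.
Correct: flip bit 4 of r = 010001001011010 to get c = 010101001011010.


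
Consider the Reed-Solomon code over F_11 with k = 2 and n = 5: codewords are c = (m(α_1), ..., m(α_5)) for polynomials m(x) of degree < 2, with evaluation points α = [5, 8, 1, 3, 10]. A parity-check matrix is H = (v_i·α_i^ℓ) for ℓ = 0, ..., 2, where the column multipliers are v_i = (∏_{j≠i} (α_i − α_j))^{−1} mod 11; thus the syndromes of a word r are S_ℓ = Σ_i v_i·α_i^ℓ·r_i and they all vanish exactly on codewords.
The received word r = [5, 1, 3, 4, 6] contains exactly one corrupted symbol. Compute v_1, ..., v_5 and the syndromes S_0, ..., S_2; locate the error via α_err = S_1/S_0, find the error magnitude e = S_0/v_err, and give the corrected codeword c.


S = (5, 6, 5), error at position 5, error magnitude e = 4, c = [5, 1, 3, 4, 2].

Step 1: column multipliers v_i = (∏_{j≠i}(α_i − α_j))^{−1} mod 11.
  i = 1 (α = 5): (5−8)(5−1)(5−3)(5−10) = (−3)·4·2·(−5) = 120 ≡ 10, so v_1 = 10^{−1} = 10 (mod 11).
  i = 2 (α = 8): (8−5)(8−1)(8−3)(8−10) = 3·7·5·(−2) = −210 ≡ 10, so v_2 = 10^{−1} = 10 (mod 11).
  i = 3 (α = 1): (1−5)(1−8)(1−3)(1−10) = (−4)·(−7)·(−2)·(−9) = 504 ≡ 9, so v_3 = 9^{−1} = 5 (mod 11).
  i = 4 (α = 3): (3−5)(3−8)(3−1)(3−10) = (−2)·(−5)·2·(−7) = −140 ≡ 3, so v_4 = 3^{−1} = 4 (mod 11).
  i = 5 (α = 10): (10−5)(10−8)(10−1)(10−3) = 5·2·9·7 = 630 ≡ 3, so v_5 = 3^{−1} = 4 (mod 11).
  v = [10, 10, 5, 4, 4].
Step 2: syndromes of r = [5, 1, 3, 4, 6] (all sums mod 11).
  S_0 = Σ v_i r_i = 10·5 + 10·1 + 5·3 + 4·4 + 4·6 = 115 ≡ 5.
  S_1 = Σ v_i α_i r_i = 10·5·5 + 10·8·1 + 5·1·3 + 4·3·4 + 4·10·6 = 633 ≡ 6.
  α_i^2 mod 11 = [3, 9, 1, 9, 1].
  S_2 = Σ v_i α_i^2 r_i = 10·3·5 + 10·9·1 + 5·1·3 + 4·9·4 + 4·1·6 = 423 ≡ 5.
  S = (5, 6, 5) ≠ 0, so r is not a codeword (an error is present).
Step 3: locate the error. For a single error e at position i, S_ℓ = v_i·e·α_i^ℓ, so α_err = S_1/S_0.
  S_0^{−1} = 5^{−1} = 9 (mod 11), so α_err = 6·9 = 54 ≡ 10 = α_5. Error position i = 5.
  Consistency check: S_2/S_1 = 5·2 = 10 ≡ 10 = α_err ✓ (single-error assumption holds).
Step 4: error magnitude e = S_0/v_5 = S_0·∏_{j≠5}(α_5 − α_j) = 5·3 = 15 ≡ 4 (mod 11).
Step 5: correct position 5: c_5 = r_5 − e = 6 − 4 ≡ 2 (mod 11). Hence c = [5, 1, 3, 4, 2].
  Check: interpolating c through the α_i gives m(x) = 8 + 6·x (degree < 2) with m(α_i) = c_i for every i, so c is indeed a codeword.


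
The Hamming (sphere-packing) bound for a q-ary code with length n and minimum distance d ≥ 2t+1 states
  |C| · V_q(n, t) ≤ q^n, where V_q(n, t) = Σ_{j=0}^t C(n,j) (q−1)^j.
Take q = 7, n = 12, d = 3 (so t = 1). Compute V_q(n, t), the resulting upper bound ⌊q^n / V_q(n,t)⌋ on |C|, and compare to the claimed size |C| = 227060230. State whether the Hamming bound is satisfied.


V_q(n, t) = 73, q^n = 13841287201, Hamming bound = 189606673, |C| = 227060230 > bound (violated).

Step 1: Compute V_q(n, t) = Σ_{j=0}^1 C(n, j) (q−1)^j.
  j = 0: C(12,0)·(6)^0 = 1·1 = 1.
  j = 1: C(12,1)·(6)^1 = 12·6 = 72.
  V_q(n, t) = 1 + 72 = 73.
Step 2: q^n = 7^12 = 13841287201.
Step 3: Hamming bound ⌊q^n / V_q(n,t)⌋ = ⌊13841287201/73⌋ = 189606673.
Step 4: Compare |C| = 227060230 to 189606673: violated.
The claimed |C| lies above the Hamming bound, so no 7-ary code of length 12 with d ≥ 3 can have 227060230 codewords.


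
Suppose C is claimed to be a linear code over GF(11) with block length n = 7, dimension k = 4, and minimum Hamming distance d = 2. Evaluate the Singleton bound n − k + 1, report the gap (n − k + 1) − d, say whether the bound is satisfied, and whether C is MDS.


Singleton RHS = n − k + 1 = 4, slack = 2, bound satisfied, not MDS.

Singleton bound: d ≤ n − k + 1.
Here n = 7, k = 4, so n − k + 1 = 4.
Given d = 2, check d ≤ 4: YES.
Slack = (n − k + 1) − d = 2.
The code is NOT MDS (slack = 2 > 0).
Description: the claimed parameters are [7, 4, 2]_11; such a code would be non-MDS.


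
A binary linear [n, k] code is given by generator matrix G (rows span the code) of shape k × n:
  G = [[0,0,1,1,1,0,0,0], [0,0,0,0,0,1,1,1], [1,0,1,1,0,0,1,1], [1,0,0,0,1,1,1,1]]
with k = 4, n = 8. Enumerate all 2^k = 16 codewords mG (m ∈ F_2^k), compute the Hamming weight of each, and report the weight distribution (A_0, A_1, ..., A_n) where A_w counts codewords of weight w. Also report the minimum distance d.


Weight distribution: A_0 = 1, A_1 = 1, A_2 = 2, A_3 = 4, A_4 = 3, A_5 = 3, A_6 = 2. Minimum distance d = 1.

Enumerate all 2^4 = 16 messages m ∈ F_2^4.
For each, compute codeword c = mG in F_2^8, then tally its weight.
  m = 0000 → c = 00000000, weight = 0.
  m = 1000 → c = 00111000, weight = 3.
  m = 0100 → c = 00000111, weight = 3.
  m = 1100 → c = 00111111, weight = 6.
  m = 0010 → c = 10110011, weight = 5.
  m = 1010 → c = 10001011, weight = 4.
  m = 0110 → c = 10110100, weight = 4.
  m = 1110 → c = 10001100, weight = 3.
  m = 0001 → c = 10001111, weight = 5.
  m = 1001 → c = 10110111, weight = 6.
  m = 0101 → c = 10001000, weight = 2.
  m = 1101 → c = 10110000, weight = 3.
  m = 0011 → c = 00111100, weight = 4.
  m = 1011 → c = 00000100, weight = 1.
  m = 0111 → c = 00111011, weight = 5.
  m = 1111 → c = 00000011, weight = 2.
Tally weights:
  weight 0: 1 codewords.
  weight 1: 1 codewords.
  weight 2: 2 codewords.
  weight 3: 4 codewords.
  weight 4: 3 codewords.
  weight 5: 3 codewords.
  weight 6: 2 codewords.
Minimum distance d = smallest w > 0 with A_w > 0 = 1.
Sanity: Σ A_w = 16 = 2^4 = 16 ✓.


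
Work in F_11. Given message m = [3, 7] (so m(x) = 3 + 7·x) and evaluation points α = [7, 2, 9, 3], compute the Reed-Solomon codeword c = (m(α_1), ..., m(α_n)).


c = [8, 6, 0, 2]

Message polynomial: m(x) = 3 + 7·x (mod 11).
For each evaluation point α_i, compute m(α_i) mod 11:
  α_1 = 7: Horner steps 7 → 8, so m(7) = 8.
  α_2 = 2: Horner steps 7 → 6, so m(2) = 6.
  α_3 = 9: Horner steps 7 → 0, so m(9) = 0.
  α_4 = 3: Horner steps 7 → 2, so m(3) = 2.
Codeword c = [8, 6, 0, 2] ∈ F_11^4.


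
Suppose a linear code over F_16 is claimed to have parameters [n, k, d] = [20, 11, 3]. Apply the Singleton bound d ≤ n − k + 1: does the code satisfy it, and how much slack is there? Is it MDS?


Singleton RHS = n − k + 1 = 10, slack = 7, bound satisfied, not MDS.

Singleton bound: d ≤ n − k + 1.
Here n = 20, k = 11, so n − k + 1 = 10.
Given d = 3, check d ≤ 10: YES.
Slack = (n − k + 1) − d = 7.
The code is NOT MDS (slack = 7 > 0).
Description: the claimed parameters are [20, 11, 3]_16; such a code would be non-MDS.


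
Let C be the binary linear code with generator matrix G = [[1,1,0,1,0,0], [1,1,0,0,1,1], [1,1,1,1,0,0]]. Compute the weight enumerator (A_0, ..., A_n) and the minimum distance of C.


Weight distribution: A_0 = 1, A_1 = 1, A_3 = 2, A_4 = 3, A_5 = 1. Minimum distance d = 1.

Enumerate all 2^3 = 8 messages m ∈ F_2^3.
For each, compute codeword c = mG in F_2^6, then tally its weight.
  m = 000 → c = 000000, weight = 0.
  m = 100 → c = 110100, weight = 3.
  m = 010 → c = 110011, weight = 4.
  m = 110 → c = 000111, weight = 3.
  m = 001 → c = 111100, weight = 4.
  m = 101 → c = 001000, weight = 1.
  m = 011 → c = 001111, weight = 4.
  m = 111 → c = 111011, weight = 5.
Tally weights:
  weight 0: 1 codewords.
  weight 1: 1 codewords.
  weight 3: 2 codewords.
  weight 4: 3 codewords.
  weight 5: 1 codewords.
Minimum distance d = smallest w > 0 with A_w > 0 = 1.
Sanity: Σ A_w = 8 = 2^3 = 8 ✓.


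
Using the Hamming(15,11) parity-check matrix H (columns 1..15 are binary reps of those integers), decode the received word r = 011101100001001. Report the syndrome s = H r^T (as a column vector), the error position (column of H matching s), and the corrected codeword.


s = (0, 1, 1, 1)^T, error position = 7, corrected codeword c = 011101000001001

Compute s = H r^T mod 2 one row at a time:
  s_1 = 0 + 0 + 0 + 0 + 1 + 0 + 0 + 1 = 2 ≡ 0 (mod 2).
  s_2 = 1 + 0 + 1 + 1 + 1 + 0 + 0 + 1 = 5 ≡ 1 (mod 2).
  s_3 = 1 + 1 + 1 + 1 + 0 + 0 + 0 + 1 = 5 ≡ 1 (mod 2).
  s_4 = 0 + 1 + 0 + 1 + 0 + 0 + 0 + 1 = 3 ≡ 1 (mod 2).
s = (0, 1, 1, 1)^T — this equals column 7 of H (binary 0111), so error is at position 7.
Correct: flip bit 7 of r = 011101100001001 to get c = 011101000001001.


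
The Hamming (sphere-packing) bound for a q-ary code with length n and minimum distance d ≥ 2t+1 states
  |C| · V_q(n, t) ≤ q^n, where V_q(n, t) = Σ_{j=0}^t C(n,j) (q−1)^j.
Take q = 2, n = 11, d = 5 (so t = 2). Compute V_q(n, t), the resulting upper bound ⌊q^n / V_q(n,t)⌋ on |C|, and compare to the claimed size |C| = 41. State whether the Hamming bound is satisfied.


V_q(n, t) = 67, q^n = 2048, Hamming bound = 30, |C| = 41 > bound (violated).

Step 1: Compute V_q(n, t) = Σ_{j=0}^2 C(n, j) (q−1)^j.
  j = 0: C(11,0)·(1)^0 = 1·1 = 1.
  j = 1: C(11,1)·(1)^1 = 11·1 = 11.
  j = 2: C(11,2)·(1)^2 = 55·1 = 55.
  V_q(n, t) = 1 + 11 + 55 = 67.
Step 2: q^n = 2^11 = 2048.
Step 3: Hamming bound ⌊q^n / V_q(n,t)⌋ = ⌊2048/67⌋ = 30.
Step 4: Compare |C| = 41 to 30: violated.
The claimed |C| lies above the Hamming bound, so no 2-ary code of length 11 with d ≥ 5 can have 41 codewords.


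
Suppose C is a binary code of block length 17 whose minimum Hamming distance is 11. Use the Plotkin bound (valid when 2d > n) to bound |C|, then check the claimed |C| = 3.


Plotkin bound M ≤ 4; given |C| = 3 ≤ bound (satisfied).

Check applicability: 2d = 22, n = 17.
2d − n = 5 > 0, so Plotkin applies.
Compute d/(2d−n) = 11/5 ≈ 2.2000.
⌊d/(2d−n)⌋ = 2.
Plotkin bound: M ≤ 2·2 = 4.
Given |C| = 3, check: satisfied.
This |C| is below the Plotkin bound.


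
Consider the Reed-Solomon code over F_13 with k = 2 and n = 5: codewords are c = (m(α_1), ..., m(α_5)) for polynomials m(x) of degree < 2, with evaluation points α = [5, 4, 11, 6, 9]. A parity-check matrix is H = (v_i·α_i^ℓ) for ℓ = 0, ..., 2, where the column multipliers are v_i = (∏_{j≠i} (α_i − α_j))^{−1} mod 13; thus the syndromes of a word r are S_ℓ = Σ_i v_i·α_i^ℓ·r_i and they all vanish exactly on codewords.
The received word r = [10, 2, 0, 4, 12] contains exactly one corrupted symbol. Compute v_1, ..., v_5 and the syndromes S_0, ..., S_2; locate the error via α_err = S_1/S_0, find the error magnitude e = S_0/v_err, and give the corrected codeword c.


S = (5, 7, 2), error at position 2, error magnitude e = 12, c = [10, 3, 0, 4, 12].

Step 1: column multipliers v_i = (∏_{j≠i}(α_i − α_j))^{−1} mod 13.
  i = 1 (α = 5): (5−4)(5−11)(5−6)(5−9) = 1·(−6)·(−1)·(−4) = −24 ≡ 2, so v_1 = 2^{−1} = 7 (mod 13).
  i = 2 (α = 4): (4−5)(4−11)(4−6)(4−9) = (−1)·(−7)·(−2)·(−5) = 70 ≡ 5, so v_2 = 5^{−1} = 8 (mod 13).
  i = 3 (α = 11): (11−5)(11−4)(11−6)(11−9) = 6·7·5·2 = 420 ≡ 4, so v_3 = 4^{−1} = 10 (mod 13).
  i = 4 (α = 6): (6−5)(6−4)(6−11)(6−9) = 1·2·(−5)·(−3) = 30 ≡ 4, so v_4 = 4^{−1} = 10 (mod 13).
  i = 5 (α = 9): (9−5)(9−4)(9−11)(9−6) = 4·5·(−2)·3 = −120 ≡ 10, so v_5 = 10^{−1} = 4 (mod 13).
  v = [7, 8, 10, 10, 4].
Step 2: syndromes of r = [10, 2, 0, 4, 12] (all sums mod 13).
  S_0 = Σ v_i r_i = 7·10 + 8·2 + 10·0 + 10·4 + 4·12 = 174 ≡ 5.
  S_1 = Σ v_i α_i r_i = 7·5·10 + 8·4·2 + 10·11·0 + 10·6·4 + 4·9·12 = 1086 ≡ 7.
  α_i^2 mod 13 = [12, 3, 4, 10, 3].
  S_2 = Σ v_i α_i^2 r_i = 7·12·10 + 8·3·2 + 10·4·0 + 10·10·4 + 4·3·12 = 1432 ≡ 2.
  S = (5, 7, 2) ≠ 0, so r is not a codeword (an error is present).
Step 3: locate the error. For a single error e at position i, S_ℓ = v_i·e·α_i^ℓ, so α_err = S_1/S_0.
  S_0^{−1} = 5^{−1} = 8 (mod 13), so α_err = 7·8 = 56 ≡ 4 = α_2. Error position i = 2.
  Consistency check: S_2/S_1 = 2·2 = 4 ≡ 4 = α_err ✓ (single-error assumption holds).
Step 4: error magnitude e = S_0/v_2 = S_0·∏_{j≠2}(α_2 − α_j) = 5·5 = 25 ≡ 12 (mod 13).
Step 5: correct position 2: c_2 = r_2 − e = 2 − 12 ≡ 3 (mod 13). Hence c = [10, 3, 0, 4, 12].
  Check: interpolating c through the α_i gives m(x) = 1 + 7·x (degree < 2) with m(α_i) = c_i for every i, so c is indeed a codeword.


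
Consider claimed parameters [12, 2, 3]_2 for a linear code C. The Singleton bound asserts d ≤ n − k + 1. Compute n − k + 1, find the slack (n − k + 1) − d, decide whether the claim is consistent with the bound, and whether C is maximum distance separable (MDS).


Singleton RHS = n − k + 1 = 11, slack = 8, bound satisfied, not MDS.

Singleton bound: d ≤ n − k + 1.
Here n = 12, k = 2, so n − k + 1 = 11.
Given d = 3, check d ≤ 11: YES.
Slack = (n − k + 1) − d = 8.
The code is NOT MDS (slack = 8 > 0).
Description: the claimed parameters are [12, 2, 3]_2; such a code would be non-MDS.


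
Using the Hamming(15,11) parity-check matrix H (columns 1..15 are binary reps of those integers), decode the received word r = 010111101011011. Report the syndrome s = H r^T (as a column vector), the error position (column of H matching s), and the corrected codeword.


s = (1, 1, 0, 1)^T, error position = 13, corrected codeword c = 010111101011111

Compute s = H r^T mod 2 one row at a time:
  s_1 = 0 + 1 + 0 + 1 + 1 + 0 + 1 + 1 = 5 ≡ 1 (mod 2).
  s_2 = 1 + 1 + 1 + 1 + 1 + 0 + 1 + 1 = 7 ≡ 1 (mod 2).
  s_3 = 1 + 0 + 1 + 1 + 0 + 1 + 1 + 1 = 6 ≡ 0 (mod 2).
  s_4 = 0 + 0 + 1 + 1 + 1 + 1 + 0 + 1 = 5 ≡ 1 (mod 2).
s = (1, 1, 0, 1)^T — this equals column 13 of H (binary 1101), so error is at position 13.
Correct: flip bit 13 of r = 010111101011011 to get c = 010111101011111.


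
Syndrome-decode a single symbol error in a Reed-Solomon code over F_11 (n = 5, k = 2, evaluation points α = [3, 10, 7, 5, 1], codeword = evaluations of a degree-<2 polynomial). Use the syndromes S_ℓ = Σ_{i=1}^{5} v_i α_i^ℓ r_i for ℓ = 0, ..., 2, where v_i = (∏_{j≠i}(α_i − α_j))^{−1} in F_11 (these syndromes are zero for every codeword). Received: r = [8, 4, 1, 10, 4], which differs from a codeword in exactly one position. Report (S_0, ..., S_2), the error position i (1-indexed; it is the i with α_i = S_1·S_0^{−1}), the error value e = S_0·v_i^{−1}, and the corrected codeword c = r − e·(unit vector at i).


S = (3, 3, 3), error at position 5, error magnitude e = 9, c = [8, 4, 1, 10, 6].

Step 1: column multipliers v_i = (∏_{j≠i}(α_i − α_j))^{−1} mod 11.
  i = 1 (α = 3): (3−10)(3−7)(3−5)(3−1) = (−7)·(−4)·(−2)·2 = −112 ≡ 9, so v_1 = 9^{−1} = 5 (mod 11).
  i = 2 (α = 10): (10−3)(10−7)(10−5)(10−1) = 7·3·5·9 = 945 ≡ 10, so v_2 = 10^{−1} = 10 (mod 11).
  i = 3 (α = 7): (7−3)(7−10)(7−5)(7−1) = 4·(−3)·2·6 = −144 ≡ 10, so v_3 = 10^{−1} = 10 (mod 11).
  i = 4 (α = 5): (5−3)(5−10)(5−7)(5−1) = 2·(−5)·(−2)·4 = 80 ≡ 3, so v_4 = 3^{−1} = 4 (mod 11).
  i = 5 (α = 1): (1−3)(1−10)(1−7)(1−5) = (−2)·(−9)·(−6)·(−4) = 432 ≡ 3, so v_5 = 3^{−1} = 4 (mod 11).
  v = [5, 10, 10, 4, 4].
Step 2: syndromes of r = [8, 4, 1, 10, 4] (all sums mod 11).
  S_0 = Σ v_i r_i = 5·8 + 10·4 + 10·1 + 4·10 + 4·4 = 146 ≡ 3.
  S_1 = Σ v_i α_i r_i = 5·3·8 + 10·10·4 + 10·7·1 + 4·5·10 + 4·1·4 = 806 ≡ 3.
  α_i^2 mod 11 = [9, 1, 5, 3, 1].
  S_2 = Σ v_i α_i^2 r_i = 5·9·8 + 10·1·4 + 10·5·1 + 4·3·10 + 4·1·4 = 586 ≡ 3.
  S = (3, 3, 3) ≠ 0, so r is not a codeword (an error is present).
Step 3: locate the error. For a single error e at position i, S_ℓ = v_i·e·α_i^ℓ, so α_err = S_1/S_0.
  S_0^{−1} = 3^{−1} = 4 (mod 11), so α_err = 3·4 = 12 ≡ 1 = α_5. Error position i = 5.
  Consistency check: S_2/S_1 = 3·4 = 12 ≡ 1 = α_err ✓ (single-error assumption holds).
Step 4: error magnitude e = S_0/v_5 = S_0·∏_{j≠5}(α_5 − α_j) = 3·3 = 9 ≡ 9 (mod 11).
Step 5: correct position 5: c_5 = r_5 − e = 4 − 9 ≡ 6 (mod 11). Hence c = [8, 4, 1, 10, 6].
  Check: interpolating c through the α_i gives m(x) = 5 + 1·x (degree < 2) with m(α_i) = c_i for every i, so c is indeed a codeword.


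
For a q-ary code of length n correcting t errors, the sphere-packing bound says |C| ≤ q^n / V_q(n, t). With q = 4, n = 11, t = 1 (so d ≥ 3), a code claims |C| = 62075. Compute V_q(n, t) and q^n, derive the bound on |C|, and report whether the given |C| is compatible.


V_q(n, t) = 34, q^n = 4194304, Hamming bound = 123361, |C| = 62075 ≤ bound (satisfied).

Step 1: Compute V_q(n, t) = Σ_{j=0}^1 C(n, j) (q−1)^j.
  j = 0: C(11,0)·(3)^0 = 1·1 = 1.
  j = 1: C(11,1)·(3)^1 = 11·3 = 33.
  V_q(n, t) = 1 + 33 = 34.
Step 2: q^n = 4^11 = 4194304.
Step 3: Hamming bound ⌊q^n / V_q(n,t)⌋ = ⌊4194304/34⌋ = 123361.
Step 4: Compare |C| = 62075 to 123361: satisfied.
The claimed |C| lies below the Hamming bound.


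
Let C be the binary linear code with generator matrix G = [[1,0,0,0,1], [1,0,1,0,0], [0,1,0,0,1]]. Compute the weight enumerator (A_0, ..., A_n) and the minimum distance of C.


Weight distribution: A_0 = 1, A_2 = 6, A_4 = 1. Minimum distance d = 2.

Enumerate all 2^3 = 8 messages m ∈ F_2^3.
For each, compute codeword c = mG in F_2^5, then tally its weight.
  m = 000 → c = 00000, weight = 0.
  m = 100 → c = 10001, weight = 2.
  m = 010 → c = 10100, weight = 2.
  m = 110 → c = 00101, weight = 2.
  m = 001 → c = 01001, weight = 2.
  m = 101 → c = 11000, weight = 2.
  m = 011 → c = 11101, weight = 4.
  m = 111 → c = 01100, weight = 2.
Tally weights:
  weight 0: 1 codewords.
  weight 2: 6 codewords.
  weight 4: 1 codewords.
Minimum distance d = smallest w > 0 with A_w > 0 = 2.
Sanity: Σ A_w = 8 = 2^3 = 8 ✓.


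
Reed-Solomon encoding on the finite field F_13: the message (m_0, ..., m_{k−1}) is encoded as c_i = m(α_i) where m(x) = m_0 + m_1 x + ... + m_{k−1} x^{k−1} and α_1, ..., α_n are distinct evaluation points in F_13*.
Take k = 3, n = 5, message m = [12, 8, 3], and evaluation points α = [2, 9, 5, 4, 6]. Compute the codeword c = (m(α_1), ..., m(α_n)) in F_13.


c = [1, 2, 10, 1, 12]

Message polynomial: m(x) = 12 + 8·x + 3·x^2 (mod 13).
For each evaluation point α_i, compute m(α_i) mod 13:
  α_1 = 2: Horner steps 3 → 1 → 1, so m(2) = 1.
  α_2 = 9: Horner steps 3 → 9 → 2, so m(9) = 2.
  α_3 = 5: Horner steps 3 → 10 → 10, so m(5) = 10.
  α_4 = 4: Horner steps 3 → 7 → 1, so m(4) = 1.
  α_5 = 6: Horner steps 3 → 0 → 12, so m(6) = 12.
Codeword c = [1, 2, 10, 1, 12] ∈ F_13^5.


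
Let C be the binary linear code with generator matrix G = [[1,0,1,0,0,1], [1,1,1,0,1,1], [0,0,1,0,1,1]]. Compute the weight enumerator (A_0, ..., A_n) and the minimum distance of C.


Weight distribution: A_0 = 1, A_2 = 3, A_3 = 3, A_5 = 1. Minimum distance d = 2.

Enumerate all 2^3 = 8 messages m ∈ F_2^3.
For each, compute codeword c = mG in F_2^6, then tally its weight.
  m = 000 → c = 000000, weight = 0.
  m = 100 → c = 101001, weight = 3.
  m = 010 → c = 111011, weight = 5.
  m = 110 → c = 010010, weight = 2.
  m = 001 → c = 001011, weight = 3.
  m = 101 → c = 100010, weight = 2.
  m = 011 → c = 110000, weight = 2.
  m = 111 → c = 011001, weight = 3.
Tally weights:
  weight 0: 1 codewords.
  weight 2: 3 codewords.
  weight 3: 3 codewords.
  weight 5: 1 codewords.
Minimum distance d = smallest w > 0 with A_w > 0 = 2.
Sanity: Σ A_w = 8 = 2^3 = 8 ✓.


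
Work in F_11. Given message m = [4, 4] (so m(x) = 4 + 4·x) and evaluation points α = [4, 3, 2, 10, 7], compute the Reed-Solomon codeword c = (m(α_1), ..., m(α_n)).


c = [9, 5, 1, 0, 10]

Message polynomial: m(x) = 4 + 4·x (mod 11).
For each evaluation point α_i, compute m(α_i) mod 11:
  α_1 = 4: Horner steps 4 → 9, so m(4) = 9.
  α_2 = 3: Horner steps 4 → 5, so m(3) = 5.
  α_3 = 2: Horner steps 4 → 1, so m(2) = 1.
  α_4 = 10: Horner steps 4 → 0, so m(10) = 0.
  α_5 = 7: Horner steps 4 → 10, so m(7) = 10.
Codeword c = [9, 5, 1, 0, 10] ∈ F_11^5.


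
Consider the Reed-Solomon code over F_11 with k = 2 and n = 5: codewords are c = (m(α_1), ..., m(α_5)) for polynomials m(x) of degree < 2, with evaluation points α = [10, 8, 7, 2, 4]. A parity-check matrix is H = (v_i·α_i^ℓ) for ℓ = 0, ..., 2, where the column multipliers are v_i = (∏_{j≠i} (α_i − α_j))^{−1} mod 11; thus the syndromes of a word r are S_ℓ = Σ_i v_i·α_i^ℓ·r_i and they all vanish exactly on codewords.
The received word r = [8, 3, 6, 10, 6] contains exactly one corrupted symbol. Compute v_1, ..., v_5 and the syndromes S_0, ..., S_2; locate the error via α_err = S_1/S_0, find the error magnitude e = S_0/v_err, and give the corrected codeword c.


S = (9, 3, 1), error at position 5, error magnitude e = 2, c = [8, 3, 6, 10, 4].

Step 1: column multipliers v_i = (∏_{j≠i}(α_i − α_j))^{−1} mod 11.
  i = 1 (α = 10): (10−8)(10−7)(10−2)(10−4) = 2·3·8·6 = 288 ≡ 2, so v_1 = 2^{−1} = 6 (mod 11).
  i = 2 (α = 8): (8−10)(8−7)(8−2)(8−4) = (−2)·1·6·4 = −48 ≡ 7, so v_2 = 7^{−1} = 8 (mod 11).
  i = 3 (α = 7): (7−10)(7−8)(7−2)(7−4) = (−3)·(−1)·5·3 = 45 ≡ 1, so v_3 = 1^{−1} = 1 (mod 11).
  i = 4 (α = 2): (2−10)(2−8)(2−7)(2−4) = (−8)·(−6)·(−5)·(−2) = 480 ≡ 7, so v_4 = 7^{−1} = 8 (mod 11).
  i = 5 (α = 4): (4−10)(4−8)(4−7)(4−2) = (−6)·(−4)·(−3)·2 = −144 ≡ 10, so v_5 = 10^{−1} = 10 (mod 11).
  v = [6, 8, 1, 8, 10].
Step 2: syndromes of r = [8, 3, 6, 10, 6] (all sums mod 11).
  S_0 = Σ v_i r_i = 6·8 + 8·3 + 1·6 + 8·10 + 10·6 = 218 ≡ 9.
  S_1 = Σ v_i α_i r_i = 6·10·8 + 8·8·3 + 1·7·6 + 8·2·10 + 10·4·6 = 1114 ≡ 3.
  α_i^2 mod 11 = [1, 9, 5, 4, 5].
  S_2 = Σ v_i α_i^2 r_i = 6·1·8 + 8·9·3 + 1·5·6 + 8·4·10 + 10·5·6 = 914 ≡ 1.
  S = (9, 3, 1) ≠ 0, so r is not a codeword (an error is present).
Step 3: locate the error. For a single error e at position i, S_ℓ = v_i·e·α_i^ℓ, so α_err = S_1/S_0.
  S_0^{−1} = 9^{−1} = 5 (mod 11), so α_err = 3·5 = 15 ≡ 4 = α_5. Error position i = 5.
  Consistency check: S_2/S_1 = 1·4 = 4 ≡ 4 = α_err ✓ (single-error assumption holds).
Step 4: error magnitude e = S_0/v_5 = S_0·∏_{j≠5}(α_5 − α_j) = 9·10 = 90 ≡ 2 (mod 11).
Step 5: correct position 5: c_5 = r_5 − e = 6 − 2 ≡ 4 (mod 11). Hence c = [8, 3, 6, 10, 4].
  Check: interpolating c through the α_i gives m(x) = 5 + 8·x (degree < 2) with m(α_i) = c_i for every i, so c is indeed a codeword.


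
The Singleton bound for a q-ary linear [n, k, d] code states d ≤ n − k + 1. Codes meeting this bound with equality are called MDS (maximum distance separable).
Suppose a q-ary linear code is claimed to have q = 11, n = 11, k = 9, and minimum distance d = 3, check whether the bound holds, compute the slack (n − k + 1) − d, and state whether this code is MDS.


Singleton RHS = n − k + 1 = 3, slack = 0, bound satisfied, MDS.

Singleton bound: d ≤ n − k + 1.
Here n = 11, k = 9, so n − k + 1 = 3.
Given d = 3, check d ≤ 3: YES.
Slack = (n − k + 1) − d = 0.
The code is MDS (slack = 0).
Description: the claimed parameters are [11, 9, 3]_11; such a code would be MDS (meets Singleton bound).


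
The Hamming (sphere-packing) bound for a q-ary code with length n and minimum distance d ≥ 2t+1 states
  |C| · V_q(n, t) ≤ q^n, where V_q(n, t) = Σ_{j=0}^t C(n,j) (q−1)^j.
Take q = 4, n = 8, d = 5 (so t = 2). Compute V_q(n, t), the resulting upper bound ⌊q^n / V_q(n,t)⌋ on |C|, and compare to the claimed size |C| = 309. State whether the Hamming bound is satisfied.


V_q(n, t) = 277, q^n = 65536, Hamming bound = 236, |C| = 309 > bound (violated).

Step 1: Compute V_q(n, t) = Σ_{j=0}^2 C(n, j) (q−1)^j.
  j = 0: C(8,0)·(3)^0 = 1·1 = 1.
  j = 1: C(8,1)·(3)^1 = 8·3 = 24.
  j = 2: C(8,2)·(3)^2 = 28·9 = 252.
  V_q(n, t) = 1 + 24 + 252 = 277.
Step 2: q^n = 4^8 = 65536.
Step 3: Hamming bound ⌊q^n / V_q(n,t)⌋ = ⌊65536/277⌋ = 236.
Step 4: Compare |C| = 309 to 236: violated.
The claimed |C| lies above the Hamming bound, so no 4-ary code of length 8 with d ≥ 5 can have 309 codewords.


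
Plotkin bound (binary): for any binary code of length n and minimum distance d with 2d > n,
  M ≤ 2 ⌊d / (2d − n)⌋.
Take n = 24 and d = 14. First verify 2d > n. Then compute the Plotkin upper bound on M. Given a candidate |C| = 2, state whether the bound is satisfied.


Plotkin bound M ≤ 6; given |C| = 2 ≤ bound (satisfied).

Check applicability: 2d = 28, n = 24.
2d − n = 4 > 0, so Plotkin applies.
Compute d/(2d−n) = 14/4 ≈ 3.5000.
⌊d/(2d−n)⌋ = 3.
Plotkin bound: M ≤ 2·3 = 6.
Given |C| = 2, check: satisfied.
This |C| is below the Plotkin bound.


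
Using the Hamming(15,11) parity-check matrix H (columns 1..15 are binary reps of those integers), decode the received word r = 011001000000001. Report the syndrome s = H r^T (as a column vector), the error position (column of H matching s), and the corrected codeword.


s = (1, 0, 0, 0)^T, error position = 8, corrected codeword c = 011001010000001

Compute s = H r^T mod 2 one row at a time:
  s_1 = 0 + 0 + 0 + 0 + 0 + 0 + 0 + 1 = 1 ≡ 1 (mod 2).
  s_2 = 0 + 0 + 1 + 0 + 0 + 0 + 0 + 1 = 2 ≡ 0 (mod 2).
  s_3 = 1 + 1 + 1 + 0 + 0 + 0 + 0 + 1 = 4 ≡ 0 (mod 2).
  s_4 = 0 + 1 + 0 + 0 + 0 + 0 + 0 + 1 = 2 ≡ 0 (mod 2).
s = (1, 0, 0, 0)^T — this equals column 8 of H (binary 1000), so error is at position 8.
Correct: flip bit 8 of r = 011001000000001 to get c = 011001010000001.


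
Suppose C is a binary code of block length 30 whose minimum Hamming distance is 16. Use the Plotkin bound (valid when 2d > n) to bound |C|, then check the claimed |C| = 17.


Plotkin bound M ≤ 16; given |C| = 17 > bound (violated).

Check applicability: 2d = 32, n = 30.
2d − n = 2 > 0, so Plotkin applies.
Compute d/(2d−n) = 16/2 ≈ 8.0000.
⌊d/(2d−n)⌋ = 8.
Plotkin bound: M ≤ 2·8 = 16.
Given |C| = 17, check: VIOLATED.
This |C| is above the Plotkin bound, so no binary code with n = 30, d = 16 and 17 codewords exists.


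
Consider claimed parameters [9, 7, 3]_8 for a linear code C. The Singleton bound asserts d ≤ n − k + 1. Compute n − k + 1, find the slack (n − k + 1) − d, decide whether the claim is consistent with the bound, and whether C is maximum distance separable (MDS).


Singleton RHS = n − k + 1 = 3, slack = 0, bound satisfied, MDS.

Singleton bound: d ≤ n − k + 1.
Here n = 9, k = 7, so n − k + 1 = 3.
Given d = 3, check d ≤ 3: YES.
Slack = (n − k + 1) − d = 0.
The code is MDS (slack = 0).
Description: the claimed parameters are [9, 7, 3]_8; such a code would be MDS (meets Singleton bound).
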